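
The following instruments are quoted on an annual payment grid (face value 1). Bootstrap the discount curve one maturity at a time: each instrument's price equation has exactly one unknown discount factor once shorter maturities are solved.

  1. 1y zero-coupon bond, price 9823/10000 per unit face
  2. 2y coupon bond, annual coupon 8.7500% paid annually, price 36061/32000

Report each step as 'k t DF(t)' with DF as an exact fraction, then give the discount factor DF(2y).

1 1 9823/10000
2 2 2393/2500
DF(2y) = 2393/2500 ≈ 0.957200

step 1 [1y] zero: DF = P = 9823/10000 ≈ 0.982300
step 2 [2y] bond c/1=7/80: DF=(36061/32000 − 7/80·(0.982300))/(1+7/80) = 2393/2500 ≈ 0.957200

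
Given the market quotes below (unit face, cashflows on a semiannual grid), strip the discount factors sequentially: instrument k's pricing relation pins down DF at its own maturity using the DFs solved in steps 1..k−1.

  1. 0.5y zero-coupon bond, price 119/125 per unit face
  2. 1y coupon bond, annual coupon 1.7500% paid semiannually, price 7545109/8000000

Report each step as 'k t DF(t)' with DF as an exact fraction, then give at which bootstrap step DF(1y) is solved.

step 1 [0.5y] zero: DF = P = 119/125 ≈ 0.952000
step 2 [1y] bond c/2=7/800: DF=(7545109/8000000 − 7/800·(0.952000))/(1+7/800) = 9267/10000 ≈ 0.926700

1 1/2 119/125
2 1 9267/10000
DF(1y) is solved at step 2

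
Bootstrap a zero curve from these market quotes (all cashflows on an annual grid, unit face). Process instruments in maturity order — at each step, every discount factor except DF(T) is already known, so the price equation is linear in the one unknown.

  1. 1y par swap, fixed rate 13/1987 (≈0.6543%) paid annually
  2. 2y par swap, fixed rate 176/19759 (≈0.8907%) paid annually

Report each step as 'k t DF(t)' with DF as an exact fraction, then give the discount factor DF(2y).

1 1 1987/2000
2 2 614/625
DF(2y) = 614/625 ≈ 0.982400

step 1 [1y] swap r/1=13/1987: DF=(1 − 13/1987·(0))/(1+13/1987) = 1987/2000 ≈ 0.993500
step 2 [2y] swap r/1=176/19759: DF=(1 − 176/19759·(0.993500))/(1+176/19759) = 614/625 ≈ 0.982400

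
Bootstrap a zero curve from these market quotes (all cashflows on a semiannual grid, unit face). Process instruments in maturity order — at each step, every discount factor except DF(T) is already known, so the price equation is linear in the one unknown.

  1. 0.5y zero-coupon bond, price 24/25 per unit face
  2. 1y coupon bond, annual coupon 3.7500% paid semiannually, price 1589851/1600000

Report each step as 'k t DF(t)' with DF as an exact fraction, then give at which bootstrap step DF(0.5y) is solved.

1 1/2 24/25
2 1 9577/10000
DF(0.5y) is solved at step 1

step 1 [0.5y] zero: DF = P = 24/25 ≈ 0.960000
step 2 [1y] bond c/2=3/160: DF=(1589851/1600000 − 3/160·(0.960000))/(1+3/160) = 9577/10000 ≈ 0.957700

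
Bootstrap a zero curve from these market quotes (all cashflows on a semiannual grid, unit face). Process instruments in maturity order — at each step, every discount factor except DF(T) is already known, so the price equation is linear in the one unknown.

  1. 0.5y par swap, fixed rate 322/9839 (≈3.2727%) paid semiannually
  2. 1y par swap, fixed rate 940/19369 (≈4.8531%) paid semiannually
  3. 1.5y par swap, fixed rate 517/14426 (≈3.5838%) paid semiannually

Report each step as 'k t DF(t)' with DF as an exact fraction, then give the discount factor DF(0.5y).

step 1 [0.5y] swap r/2=161/9839: DF=(1 − 161/9839·(0))/(1+161/9839) = 9839/10000 ≈ 0.983900
step 2 [1y] swap r/2=470/19369: DF=(1 − 470/19369·(0.983900))/(1+470/19369) = 953/1000 ≈ 0.953000
step 3 [1.5y] swap r/2=517/28852: DF=(1 − 517/28852·(0.983900+0.953000))/(1+517/28852) = 9483/10000 ≈ 0.948300

1 1/2 9839/10000
2 1 953/1000
3 3/2 9483/10000
DF(0.5y) = 9839/10000 ≈ 0.983900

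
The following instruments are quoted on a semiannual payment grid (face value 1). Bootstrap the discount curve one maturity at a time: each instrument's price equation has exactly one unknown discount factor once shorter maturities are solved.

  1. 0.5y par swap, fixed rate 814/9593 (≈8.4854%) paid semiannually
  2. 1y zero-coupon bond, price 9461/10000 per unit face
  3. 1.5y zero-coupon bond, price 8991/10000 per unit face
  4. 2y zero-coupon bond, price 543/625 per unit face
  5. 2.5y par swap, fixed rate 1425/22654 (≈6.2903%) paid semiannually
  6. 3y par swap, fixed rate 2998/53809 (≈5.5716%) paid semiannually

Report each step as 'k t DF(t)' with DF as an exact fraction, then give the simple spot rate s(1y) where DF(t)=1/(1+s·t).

1 1/2 9593/10000
2 1 9461/10000
3 3/2 8991/10000
4 2 543/625
5 5/2 343/400
6 3 8501/10000
s(1y) = (1/(9461/10000) − 1)/(1) = 539/9461 ≈ 5.6971%

step 1 [0.5y] swap r/2=407/9593: DF=(1 − 407/9593·(0))/(1+407/9593) = 9593/10000 ≈ 0.959300
step 2 [1y] zero: DF = P = 9461/10000 ≈ 0.946100
step 3 [1.5y] zero: DF = P = 8991/10000 ≈ 0.899100
step 4 [2y] zero: DF = P = 543/625 ≈ 0.868800
step 5 [2.5y] swap r/2=1425/45308: DF=(1 − 1425/45308·(0.959300+0.946100+0.899100+0.868800))/(1+1425/45308) = 343/400 ≈ 0.857500
step 6 [3y] swap r/2=1499/53809: DF=(1 − 1499/53809·(0.959300+0.946100+0.899100+0.868800+0.857500))/(1+1499/53809) = 8501/10000 ≈ 0.850100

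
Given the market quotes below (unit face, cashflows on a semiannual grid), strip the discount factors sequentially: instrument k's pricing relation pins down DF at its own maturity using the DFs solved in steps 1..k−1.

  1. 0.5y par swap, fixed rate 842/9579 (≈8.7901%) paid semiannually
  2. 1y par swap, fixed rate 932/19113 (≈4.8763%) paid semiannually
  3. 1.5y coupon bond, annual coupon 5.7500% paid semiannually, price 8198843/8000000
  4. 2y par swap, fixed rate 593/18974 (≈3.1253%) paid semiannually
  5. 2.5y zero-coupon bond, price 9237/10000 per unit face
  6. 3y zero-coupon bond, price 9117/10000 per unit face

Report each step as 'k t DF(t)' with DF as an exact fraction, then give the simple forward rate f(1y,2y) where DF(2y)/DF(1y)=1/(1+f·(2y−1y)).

step 1 [0.5y] swap r/2=421/9579: DF=(1 − 421/9579·(0))/(1+421/9579) = 9579/10000 ≈ 0.957900
step 2 [1y] swap r/2=466/19113: DF=(1 − 466/19113·(0.957900))/(1+466/19113) = 4767/5000 ≈ 0.953400
step 3 [1.5y] bond c/2=23/800: DF=(8198843/8000000 − 23/800·(0.957900+0.953400))/(1+23/800) = 2357/2500 ≈ 0.942800
step 4 [2y] swap r/2=593/37948: DF=(1 − 593/37948·(0.957900+0.953400+0.942800))/(1+593/37948) = 9407/10000 ≈ 0.940700
step 5 [2.5y] zero: DF = P = 9237/10000 ≈ 0.923700
step 6 [3y] zero: DF = P = 9117/10000 ≈ 0.911700

1 1/2 9579/10000
2 1 4767/5000
3 3/2 2357/2500
4 2 9407/10000
5 5/2 9237/10000
6 3 9117/10000
f(1y,2y) = ((4767/5000)/(9407/10000) − 1)/(1) = 127/9407 ≈ 1.3501%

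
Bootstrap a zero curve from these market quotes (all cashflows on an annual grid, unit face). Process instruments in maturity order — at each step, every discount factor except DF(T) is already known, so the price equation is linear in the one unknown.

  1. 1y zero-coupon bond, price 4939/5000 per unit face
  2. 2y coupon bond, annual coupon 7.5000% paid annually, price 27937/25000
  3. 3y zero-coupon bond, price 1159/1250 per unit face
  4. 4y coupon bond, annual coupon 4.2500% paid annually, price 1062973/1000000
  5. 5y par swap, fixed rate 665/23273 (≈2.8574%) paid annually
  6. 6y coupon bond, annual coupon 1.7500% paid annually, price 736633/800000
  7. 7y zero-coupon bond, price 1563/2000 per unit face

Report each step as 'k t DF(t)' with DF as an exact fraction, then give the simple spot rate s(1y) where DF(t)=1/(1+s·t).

step 1 [1y] zero: DF = P = 4939/5000 ≈ 0.987800
step 2 [2y] bond c/1=3/40: DF=(27937/25000 − 3/40·(0.987800))/(1+3/40) = 4853/5000 ≈ 0.970600
step 3 [3y] zero: DF = P = 1159/1250 ≈ 0.927200
step 4 [4y] bond c/1=17/400: DF=(1062973/1000000 − 17/400·(0.987800+0.970600+0.927200))/(1+17/400) = 451/500 ≈ 0.902000
step 5 [5y] swap r/1=665/23273: DF=(1 − 665/23273·(0.987800+0.970600+0.927200+0.902000))/(1+665/23273) = 867/1000 ≈ 0.867000
step 6 [6y] bond c/1=7/400: DF=(736633/800000 − 7/400·(0.987800+0.970600+0.927200+0.902000+0.867000))/(1+7/400) = 8249/10000 ≈ 0.824900
step 7 [7y] zero: DF = P = 1563/2000 ≈ 0.781500

1 1 4939/5000
2 2 4853/5000
3 3 1159/1250
4 4 451/500
5 5 867/1000
6 6 8249/10000
7 7 1563/2000
s(1y) = (1/(4939/5000) − 1)/(1) = 61/4939 ≈ 1.2351%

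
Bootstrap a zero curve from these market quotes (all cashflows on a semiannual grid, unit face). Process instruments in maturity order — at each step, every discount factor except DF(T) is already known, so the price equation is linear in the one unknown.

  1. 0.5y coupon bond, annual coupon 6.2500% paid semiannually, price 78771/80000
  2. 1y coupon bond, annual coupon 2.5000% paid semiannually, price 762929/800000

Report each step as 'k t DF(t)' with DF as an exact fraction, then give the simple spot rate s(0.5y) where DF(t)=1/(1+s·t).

1 1/2 2387/2500
2 1 9301/10000
s(0.5y) = (1/(2387/2500) − 1)/(1/2) = 226/2387 ≈ 9.4680%

step 1 [0.5y] bond c/2=1/32: DF=(78771/80000 − 1/32·(0))/(1+1/32) = 2387/2500 ≈ 0.954800
step 2 [1y] bond c/2=1/80: DF=(762929/800000 − 1/80·(0.954800))/(1+1/80) = 9301/10000 ≈ 0.930100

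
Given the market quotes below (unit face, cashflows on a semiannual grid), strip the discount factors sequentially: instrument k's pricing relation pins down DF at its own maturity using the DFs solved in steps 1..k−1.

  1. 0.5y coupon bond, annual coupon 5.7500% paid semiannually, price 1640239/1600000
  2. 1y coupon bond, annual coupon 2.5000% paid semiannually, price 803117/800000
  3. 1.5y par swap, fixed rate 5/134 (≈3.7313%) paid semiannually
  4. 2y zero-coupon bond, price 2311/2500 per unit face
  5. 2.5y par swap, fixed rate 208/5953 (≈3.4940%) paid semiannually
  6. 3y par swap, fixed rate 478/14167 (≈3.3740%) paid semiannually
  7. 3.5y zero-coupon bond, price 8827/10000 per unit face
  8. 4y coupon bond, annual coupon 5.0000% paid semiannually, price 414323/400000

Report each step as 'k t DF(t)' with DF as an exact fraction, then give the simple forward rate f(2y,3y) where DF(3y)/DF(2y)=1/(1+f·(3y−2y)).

1 1/2 1993/2000
2 1 612/625
3 3/2 1891/2000
4 2 2311/2500
5 5/2 573/625
6 3 2261/2500
7 7/2 8827/10000
8 4 2127/2500
f(2y,3y) = ((2311/2500)/(2261/2500) − 1)/(1) = 50/2261 ≈ 2.2114%

step 1 [0.5y] bond c/2=23/800: DF=(1640239/1600000 − 23/800·(0))/(1+23/800) = 1993/2000 ≈ 0.996500
step 2 [1y] bond c/2=1/80: DF=(803117/800000 − 1/80·(0.996500))/(1+1/80) = 612/625 ≈ 0.979200
step 3 [1.5y] swap r/2=5/268: DF=(1 − 5/268·(0.996500+0.979200))/(1+5/268) = 1891/2000 ≈ 0.945500
step 4 [2y] zero: DF = P = 2311/2500 ≈ 0.924400
step 5 [2.5y] swap r/2=104/5953: DF=(1 − 104/5953·(0.996500+0.979200+0.945500+0.924400))/(1+104/5953) = 573/625 ≈ 0.916800
step 6 [3y] swap r/2=239/14167: DF=(1 − 239/14167·(0.996500+0.979200+0.945500+0.924400+0.916800))/(1+239/14167) = 2261/2500 ≈ 0.904400
step 7 [3.5y] zero: DF = P = 8827/10000 ≈ 0.882700
step 8 [4y] bond c/2=1/40: DF=(414323/400000 − 1/40·(0.996500+0.979200+0.945500+0.924400+0.916800+0.904400+0.882700))/(1+1/40) = 2127/2500 ≈ 0.850800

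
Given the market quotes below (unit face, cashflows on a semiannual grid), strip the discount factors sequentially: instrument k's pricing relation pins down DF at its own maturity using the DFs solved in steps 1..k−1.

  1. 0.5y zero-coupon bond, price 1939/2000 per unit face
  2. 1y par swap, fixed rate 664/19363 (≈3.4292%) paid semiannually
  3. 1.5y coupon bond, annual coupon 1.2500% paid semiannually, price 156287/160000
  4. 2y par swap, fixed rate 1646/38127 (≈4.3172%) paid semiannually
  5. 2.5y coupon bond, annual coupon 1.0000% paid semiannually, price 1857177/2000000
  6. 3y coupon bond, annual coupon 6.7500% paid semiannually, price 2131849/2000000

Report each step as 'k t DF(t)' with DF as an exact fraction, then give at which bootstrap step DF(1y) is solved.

step 1 [0.5y] zero: DF = P = 1939/2000 ≈ 0.969500
step 2 [1y] swap r/2=332/19363: DF=(1 − 332/19363·(0.969500))/(1+332/19363) = 2417/2500 ≈ 0.966800
step 3 [1.5y] bond c/2=1/160: DF=(156287/160000 − 1/160·(0.969500+0.966800))/(1+1/160) = 9587/10000 ≈ 0.958700
step 4 [2y] swap r/2=823/38127: DF=(1 − 823/38127·(0.969500+0.966800+0.958700))/(1+823/38127) = 9177/10000 ≈ 0.917700
step 5 [2.5y] bond c/2=1/200: DF=(1857177/2000000 − 1/200·(0.969500+0.966800+0.958700+0.917700))/(1+1/200) = 181/200 ≈ 0.905000
step 6 [3y] bond c/2=27/800: DF=(2131849/2000000 − 27/800·(0.969500+0.966800+0.958700+0.917700+0.905000))/(1+27/800) = 8771/10000 ≈ 0.877100

1 1/2 1939/2000
2 1 2417/2500
3 3/2 9587/10000
4 2 9177/10000
5 5/2 181/200
6 3 8771/10000
DF(1y) is solved at step 2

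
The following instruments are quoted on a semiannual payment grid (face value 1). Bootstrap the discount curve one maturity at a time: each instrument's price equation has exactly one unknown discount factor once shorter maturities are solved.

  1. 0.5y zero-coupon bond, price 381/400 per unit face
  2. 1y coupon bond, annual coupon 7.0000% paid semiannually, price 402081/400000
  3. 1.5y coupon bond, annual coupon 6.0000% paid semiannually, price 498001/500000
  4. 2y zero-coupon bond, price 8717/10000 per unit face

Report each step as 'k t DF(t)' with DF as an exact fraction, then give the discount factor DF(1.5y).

1 1/2 381/400
2 1 939/1000
3 3/2 9119/10000
4 2 8717/10000
DF(1.5y) = 9119/10000 ≈ 0.911900

step 1 [0.5y] zero: DF = P = 381/400 ≈ 0.952500
step 2 [1y] bond c/2=7/200: DF=(402081/400000 − 7/200·(0.952500))/(1+7/200) = 939/1000 ≈ 0.939000
step 3 [1.5y] bond c/2=3/100: DF=(498001/500000 − 3/100·(0.952500+0.939000))/(1+3/100) = 9119/10000 ≈ 0.911900
step 4 [2y] zero: DF = P = 8717/10000 ≈ 0.871700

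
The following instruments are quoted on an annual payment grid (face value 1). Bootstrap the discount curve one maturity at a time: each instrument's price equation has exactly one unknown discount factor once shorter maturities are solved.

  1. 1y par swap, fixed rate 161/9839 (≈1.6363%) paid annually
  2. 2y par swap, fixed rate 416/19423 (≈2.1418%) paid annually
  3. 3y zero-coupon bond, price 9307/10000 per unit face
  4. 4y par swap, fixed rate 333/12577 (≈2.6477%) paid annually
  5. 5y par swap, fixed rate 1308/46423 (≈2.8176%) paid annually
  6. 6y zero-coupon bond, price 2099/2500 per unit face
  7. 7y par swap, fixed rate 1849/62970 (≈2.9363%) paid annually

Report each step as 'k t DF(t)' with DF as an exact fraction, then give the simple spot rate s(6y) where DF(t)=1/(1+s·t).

step 1 [1y] swap r/1=161/9839: DF=(1 − 161/9839·(0))/(1+161/9839) = 9839/10000 ≈ 0.983900
step 2 [2y] swap r/1=416/19423: DF=(1 − 416/19423·(0.983900))/(1+416/19423) = 599/625 ≈ 0.958400
step 3 [3y] zero: DF = P = 9307/10000 ≈ 0.930700
step 4 [4y] swap r/1=333/12577: DF=(1 − 333/12577·(0.983900+0.958400+0.930700))/(1+333/12577) = 9001/10000 ≈ 0.900100
step 5 [5y] swap r/1=1308/46423: DF=(1 − 1308/46423·(0.983900+0.958400+0.930700+0.900100))/(1+1308/46423) = 2173/2500 ≈ 0.869200
step 6 [6y] zero: DF = P = 2099/2500 ≈ 0.839600
step 7 [7y] swap r/1=1849/62970: DF=(1 − 1849/62970·(0.983900+0.958400+0.930700+0.900100+0.869200+0.839600))/(1+1849/62970) = 8151/10000 ≈ 0.815100

1 1 9839/10000
2 2 599/625
3 3 9307/10000
4 4 9001/10000
5 5 2173/2500
6 6 2099/2500
7 7 8151/10000
s(6y) = (1/(2099/2500) − 1)/(6) = 401/12594 ≈ 3.1841%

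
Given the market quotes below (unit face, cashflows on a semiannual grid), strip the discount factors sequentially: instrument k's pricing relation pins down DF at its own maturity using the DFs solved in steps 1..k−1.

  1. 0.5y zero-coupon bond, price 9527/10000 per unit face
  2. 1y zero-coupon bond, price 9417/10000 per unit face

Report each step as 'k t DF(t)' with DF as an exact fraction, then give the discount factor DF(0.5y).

step 1 [0.5y] zero: DF = P = 9527/10000 ≈ 0.952700
step 2 [1y] zero: DF = P = 9417/10000 ≈ 0.941700

1 1/2 9527/10000
2 1 9417/10000
DF(0.5y) = 9527/10000 ≈ 0.952700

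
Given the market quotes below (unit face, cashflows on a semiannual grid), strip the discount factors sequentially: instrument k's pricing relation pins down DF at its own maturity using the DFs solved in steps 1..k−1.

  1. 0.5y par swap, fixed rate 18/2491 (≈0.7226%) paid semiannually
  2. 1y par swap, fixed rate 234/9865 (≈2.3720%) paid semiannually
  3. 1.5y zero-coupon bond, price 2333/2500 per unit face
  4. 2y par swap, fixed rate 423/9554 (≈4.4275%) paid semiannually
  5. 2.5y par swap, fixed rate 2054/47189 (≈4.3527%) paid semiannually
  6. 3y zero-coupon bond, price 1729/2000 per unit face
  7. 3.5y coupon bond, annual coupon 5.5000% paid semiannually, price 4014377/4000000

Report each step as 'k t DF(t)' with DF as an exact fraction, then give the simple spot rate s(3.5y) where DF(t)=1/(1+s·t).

1 1/2 2491/2500
2 1 4883/5000
3 3/2 2333/2500
4 2 4577/5000
5 5/2 8973/10000
6 3 1729/2000
7 7/2 8273/10000
s(3.5y) = (1/(8273/10000) − 1)/(7/2) = 3454/57911 ≈ 5.9643%

step 1 [0.5y] swap r/2=9/2491: DF=(1 − 9/2491·(0))/(1+9/2491) = 2491/2500 ≈ 0.996400
step 2 [1y] swap r/2=117/9865: DF=(1 − 117/9865·(0.996400))/(1+117/9865) = 4883/5000 ≈ 0.976600
step 3 [1.5y] zero: DF = P = 2333/2500 ≈ 0.933200
step 4 [2y] swap r/2=423/19108: DF=(1 − 423/19108·(0.996400+0.976600+0.933200))/(1+423/19108) = 4577/5000 ≈ 0.915400
step 5 [2.5y] swap r/2=1027/47189: DF=(1 − 1027/47189·(0.996400+0.976600+0.933200+0.915400))/(1+1027/47189) = 8973/10000 ≈ 0.897300
step 6 [3y] zero: DF = P = 1729/2000 ≈ 0.864500
step 7 [3.5y] bond c/2=11/400: DF=(4014377/4000000 − 11/400·(0.996400+0.976600+0.933200+0.915400+0.897300+0.864500))/(1+11/400) = 8273/10000 ≈ 0.827300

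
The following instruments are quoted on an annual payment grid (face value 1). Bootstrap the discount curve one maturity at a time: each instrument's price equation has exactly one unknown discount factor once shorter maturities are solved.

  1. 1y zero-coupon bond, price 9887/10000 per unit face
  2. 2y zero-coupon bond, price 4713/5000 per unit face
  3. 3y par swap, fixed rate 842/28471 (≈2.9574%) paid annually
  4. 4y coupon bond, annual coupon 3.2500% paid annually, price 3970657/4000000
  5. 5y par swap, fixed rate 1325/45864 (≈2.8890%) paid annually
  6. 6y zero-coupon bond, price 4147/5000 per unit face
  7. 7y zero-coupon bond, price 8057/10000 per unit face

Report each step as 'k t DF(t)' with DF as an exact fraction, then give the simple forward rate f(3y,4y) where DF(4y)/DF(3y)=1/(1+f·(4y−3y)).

1 1 9887/10000
2 2 4713/5000
3 3 4579/5000
4 4 4359/5000
5 5 347/400
6 6 4147/5000
7 7 8057/10000
f(3y,4y) = ((4579/5000)/(4359/5000) − 1)/(1) = 220/4359 ≈ 5.0470%

step 1 [1y] zero: DF = P = 9887/10000 ≈ 0.988700
step 2 [2y] zero: DF = P = 4713/5000 ≈ 0.942600
step 3 [3y] swap r/1=842/28471: DF=(1 − 842/28471·(0.988700+0.942600))/(1+842/28471) = 4579/5000 ≈ 0.915800
step 4 [4y] bond c/1=13/400: DF=(3970657/4000000 − 13/400·(0.988700+0.942600+0.915800))/(1+13/400) = 4359/5000 ≈ 0.871800
step 5 [5y] swap r/1=1325/45864: DF=(1 − 1325/45864·(0.988700+0.942600+0.915800+0.871800))/(1+1325/45864) = 347/400 ≈ 0.867500
step 6 [6y] zero: DF = P = 4147/5000 ≈ 0.829400
step 7 [7y] zero: DF = P = 8057/10000 ≈ 0.805700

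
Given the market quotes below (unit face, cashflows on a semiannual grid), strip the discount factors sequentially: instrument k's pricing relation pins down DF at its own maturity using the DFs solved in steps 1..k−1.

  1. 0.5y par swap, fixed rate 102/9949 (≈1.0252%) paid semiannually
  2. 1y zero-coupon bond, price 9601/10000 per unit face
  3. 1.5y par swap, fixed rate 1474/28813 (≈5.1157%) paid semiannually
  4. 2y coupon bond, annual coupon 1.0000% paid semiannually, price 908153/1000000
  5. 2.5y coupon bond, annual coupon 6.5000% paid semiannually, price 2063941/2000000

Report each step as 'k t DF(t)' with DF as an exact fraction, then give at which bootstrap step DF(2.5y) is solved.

step 1 [0.5y] swap r/2=51/9949: DF=(1 − 51/9949·(0))/(1+51/9949) = 9949/10000 ≈ 0.994900
step 2 [1y] zero: DF = P = 9601/10000 ≈ 0.960100
step 3 [1.5y] swap r/2=737/28813: DF=(1 − 737/28813·(0.994900+0.960100))/(1+737/28813) = 9263/10000 ≈ 0.926300
step 4 [2y] bond c/2=1/200: DF=(908153/1000000 − 1/200·(0.994900+0.960100+0.926300))/(1+1/200) = 8893/10000 ≈ 0.889300
step 5 [2.5y] bond c/2=13/400: DF=(2063941/2000000 − 13/400·(0.994900+0.960100+0.926300+0.889300))/(1+13/400) = 1101/1250 ≈ 0.880800

1 1/2 9949/10000
2 1 9601/10000
3 3/2 9263/10000
4 2 8893/10000
5 5/2 1101/1250
DF(2.5y) is solved at step 5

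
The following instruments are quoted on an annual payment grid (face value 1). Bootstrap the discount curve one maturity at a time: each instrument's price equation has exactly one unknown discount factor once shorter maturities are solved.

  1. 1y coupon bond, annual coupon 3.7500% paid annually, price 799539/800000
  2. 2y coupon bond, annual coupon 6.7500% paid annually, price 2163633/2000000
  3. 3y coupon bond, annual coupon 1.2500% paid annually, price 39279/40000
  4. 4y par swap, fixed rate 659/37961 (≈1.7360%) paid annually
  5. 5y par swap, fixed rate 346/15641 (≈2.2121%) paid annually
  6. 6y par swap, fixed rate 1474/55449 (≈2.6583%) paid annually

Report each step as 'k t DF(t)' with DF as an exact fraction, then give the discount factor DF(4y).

step 1 [1y] bond c/1=3/80: DF=(799539/800000 − 3/80·(0))/(1+3/80) = 9633/10000 ≈ 0.963300
step 2 [2y] bond c/1=27/400: DF=(2163633/2000000 − 27/400·(0.963300))/(1+27/400) = 381/400 ≈ 0.952500
step 3 [3y] bond c/1=1/80: DF=(39279/40000 − 1/80·(0.963300+0.952500))/(1+1/80) = 4731/5000 ≈ 0.946200
step 4 [4y] swap r/1=659/37961: DF=(1 − 659/37961·(0.963300+0.952500+0.946200))/(1+659/37961) = 9341/10000 ≈ 0.934100
step 5 [5y] swap r/1=346/15641: DF=(1 − 346/15641·(0.963300+0.952500+0.946200+0.934100))/(1+346/15641) = 4481/5000 ≈ 0.896200
step 6 [6y] swap r/1=1474/55449: DF=(1 − 1474/55449·(0.963300+0.952500+0.946200+0.934100+0.896200))/(1+1474/55449) = 4263/5000 ≈ 0.852600

1 1 9633/10000
2 2 381/400
3 3 4731/5000
4 4 9341/10000
5 5 4481/5000
6 6 4263/5000
DF(4y) = 9341/10000 ≈ 0.934100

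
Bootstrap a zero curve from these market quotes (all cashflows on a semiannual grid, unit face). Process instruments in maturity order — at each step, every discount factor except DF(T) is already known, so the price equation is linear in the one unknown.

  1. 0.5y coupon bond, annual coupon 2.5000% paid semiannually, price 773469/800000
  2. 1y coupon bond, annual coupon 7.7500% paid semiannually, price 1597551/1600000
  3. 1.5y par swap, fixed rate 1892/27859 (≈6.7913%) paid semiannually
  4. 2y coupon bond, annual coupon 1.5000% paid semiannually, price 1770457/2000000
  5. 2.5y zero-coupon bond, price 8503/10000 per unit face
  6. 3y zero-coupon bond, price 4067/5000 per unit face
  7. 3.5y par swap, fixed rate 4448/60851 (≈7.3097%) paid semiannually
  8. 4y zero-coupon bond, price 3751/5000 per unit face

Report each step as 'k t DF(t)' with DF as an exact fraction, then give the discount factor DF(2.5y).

1 1/2 9549/10000
2 1 1157/1250
3 3/2 4527/5000
4 2 8579/10000
5 5/2 8503/10000
6 3 4067/5000
7 7/2 486/625
8 4 3751/5000
DF(2.5y) = 8503/10000 ≈ 0.850300

step 1 [0.5y] bond c/2=1/80: DF=(773469/800000 − 1/80·(0))/(1+1/80) = 9549/10000 ≈ 0.954900
step 2 [1y] bond c/2=31/800: DF=(1597551/1600000 − 31/800·(0.954900))/(1+31/800) = 1157/1250 ≈ 0.925600
step 3 [1.5y] swap r/2=946/27859: DF=(1 − 946/27859·(0.954900+0.925600))/(1+946/27859) = 4527/5000 ≈ 0.905400
step 4 [2y] bond c/2=3/400: DF=(1770457/2000000 − 3/400·(0.954900+0.925600+0.905400))/(1+3/400) = 8579/10000 ≈ 0.857900
step 5 [2.5y] zero: DF = P = 8503/10000 ≈ 0.850300
step 6 [3y] zero: DF = P = 4067/5000 ≈ 0.813400
step 7 [3.5y] swap r/2=2224/60851: DF=(1 − 2224/60851·(0.954900+0.925600+0.905400+0.857900+0.850300+0.813400))/(1+2224/60851) = 486/625 ≈ 0.777600
step 8 [4y] zero: DF = P = 3751/5000 ≈ 0.750200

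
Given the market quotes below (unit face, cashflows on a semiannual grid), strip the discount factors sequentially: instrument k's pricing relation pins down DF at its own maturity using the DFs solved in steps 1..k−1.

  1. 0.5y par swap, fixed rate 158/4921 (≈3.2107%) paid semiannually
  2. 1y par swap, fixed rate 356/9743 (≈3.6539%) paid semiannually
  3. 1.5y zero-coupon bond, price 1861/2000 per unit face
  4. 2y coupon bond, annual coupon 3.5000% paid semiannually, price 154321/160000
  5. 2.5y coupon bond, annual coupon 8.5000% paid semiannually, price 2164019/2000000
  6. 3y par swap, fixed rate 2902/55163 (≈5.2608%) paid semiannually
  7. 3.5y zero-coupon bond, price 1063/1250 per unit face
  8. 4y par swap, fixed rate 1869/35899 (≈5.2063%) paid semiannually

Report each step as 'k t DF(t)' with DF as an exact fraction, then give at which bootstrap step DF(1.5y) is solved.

step 1 [0.5y] swap r/2=79/4921: DF=(1 − 79/4921·(0))/(1+79/4921) = 4921/5000 ≈ 0.984200
step 2 [1y] swap r/2=178/9743: DF=(1 − 178/9743·(0.984200))/(1+178/9743) = 2411/2500 ≈ 0.964400
step 3 [1.5y] zero: DF = P = 1861/2000 ≈ 0.930500
step 4 [2y] bond c/2=7/400: DF=(154321/160000 − 7/400·(0.984200+0.964400+0.930500))/(1+7/400) = 1123/1250 ≈ 0.898400
step 5 [2.5y] bond c/2=17/400: DF=(2164019/2000000 − 17/400·(0.984200+0.964400+0.930500+0.898400))/(1+17/400) = 8839/10000 ≈ 0.883900
step 6 [3y] swap r/2=1451/55163: DF=(1 − 1451/55163·(0.984200+0.964400+0.930500+0.898400+0.883900))/(1+1451/55163) = 8549/10000 ≈ 0.854900
step 7 [3.5y] zero: DF = P = 1063/1250 ≈ 0.850400
step 8 [4y] swap r/2=1869/71798: DF=(1 − 1869/71798·(0.984200+0.964400+0.930500+0.898400+0.883900+0.854900+0.850400))/(1+1869/71798) = 8131/10000 ≈ 0.813100

1 1/2 4921/5000
2 1 2411/2500
3 3/2 1861/2000
4 2 1123/1250
5 5/2 8839/10000
6 3 8549/10000
7 7/2 1063/1250
8 4 8131/10000
DF(1.5y) is solved at step 3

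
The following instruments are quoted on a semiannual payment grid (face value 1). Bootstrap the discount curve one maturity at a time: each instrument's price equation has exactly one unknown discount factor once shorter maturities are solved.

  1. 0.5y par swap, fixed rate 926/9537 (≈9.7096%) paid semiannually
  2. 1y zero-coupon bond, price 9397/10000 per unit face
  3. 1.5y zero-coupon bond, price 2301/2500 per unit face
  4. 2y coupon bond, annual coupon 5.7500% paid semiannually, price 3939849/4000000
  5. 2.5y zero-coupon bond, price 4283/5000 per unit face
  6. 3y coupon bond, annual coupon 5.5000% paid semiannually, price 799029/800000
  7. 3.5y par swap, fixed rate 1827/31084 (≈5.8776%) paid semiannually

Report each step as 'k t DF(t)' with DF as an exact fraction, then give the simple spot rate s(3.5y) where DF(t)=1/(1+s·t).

step 1 [0.5y] swap r/2=463/9537: DF=(1 − 463/9537·(0))/(1+463/9537) = 9537/10000 ≈ 0.953700
step 2 [1y] zero: DF = P = 9397/10000 ≈ 0.939700
step 3 [1.5y] zero: DF = P = 2301/2500 ≈ 0.920400
step 4 [2y] bond c/2=23/800: DF=(3939849/4000000 − 23/800·(0.953700+0.939700+0.920400))/(1+23/800) = 2197/2500 ≈ 0.878800
step 5 [2.5y] zero: DF = P = 4283/5000 ≈ 0.856600
step 6 [3y] bond c/2=11/400: DF=(799029/800000 − 11/400·(0.953700+0.939700+0.920400+0.878800+0.856600))/(1+11/400) = 8503/10000 ≈ 0.850300
step 7 [3.5y] swap r/2=1827/62168: DF=(1 − 1827/62168·(0.953700+0.939700+0.920400+0.878800+0.856600+0.850300))/(1+1827/62168) = 8173/10000 ≈ 0.817300

1 1/2 9537/10000
2 1 9397/10000
3 3/2 2301/2500
4 2 2197/2500
5 5/2 4283/5000
6 3 8503/10000
7 7/2 8173/10000
s(3.5y) = (1/(8173/10000) − 1)/(7/2) = 522/8173 ≈ 6.3869%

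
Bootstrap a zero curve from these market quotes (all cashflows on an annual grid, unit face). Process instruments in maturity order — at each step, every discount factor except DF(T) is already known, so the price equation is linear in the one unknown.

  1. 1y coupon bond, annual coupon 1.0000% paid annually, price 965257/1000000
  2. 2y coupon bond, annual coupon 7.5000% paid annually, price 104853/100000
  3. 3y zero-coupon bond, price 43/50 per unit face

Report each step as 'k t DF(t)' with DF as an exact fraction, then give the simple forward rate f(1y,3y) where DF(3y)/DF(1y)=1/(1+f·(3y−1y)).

1 1 9557/10000
2 2 9087/10000
3 3 43/50
f(1y,3y) = ((9557/10000)/(43/50) − 1)/(2) = 957/17200 ≈ 5.5640%

step 1 [1y] bond c/1=1/100: DF=(965257/1000000 − 1/100·(0))/(1+1/100) = 9557/10000 ≈ 0.955700
step 2 [2y] bond c/1=3/40: DF=(104853/100000 − 3/40·(0.955700))/(1+3/40) = 9087/10000 ≈ 0.908700
step 3 [3y] zero: DF = P = 43/50 ≈ 0.860000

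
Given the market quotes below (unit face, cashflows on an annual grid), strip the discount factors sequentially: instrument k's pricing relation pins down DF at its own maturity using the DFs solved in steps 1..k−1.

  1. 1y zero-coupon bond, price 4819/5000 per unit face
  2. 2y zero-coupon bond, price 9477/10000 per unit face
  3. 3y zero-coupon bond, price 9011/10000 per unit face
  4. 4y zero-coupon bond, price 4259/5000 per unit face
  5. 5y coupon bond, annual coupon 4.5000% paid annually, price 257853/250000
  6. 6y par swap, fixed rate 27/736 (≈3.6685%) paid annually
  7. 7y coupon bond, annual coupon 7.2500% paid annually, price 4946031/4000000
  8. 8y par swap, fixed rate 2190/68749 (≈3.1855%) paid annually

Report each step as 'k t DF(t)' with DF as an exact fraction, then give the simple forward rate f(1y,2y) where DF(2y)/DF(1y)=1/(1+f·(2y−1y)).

1 1 4819/5000
2 2 9477/10000
3 3 9011/10000
4 4 4259/5000
5 5 2073/2500
6 6 1007/1250
7 7 7947/10000
8 8 781/1000
f(1y,2y) = ((4819/5000)/(9477/10000) − 1)/(1) = 161/9477 ≈ 1.6988%

step 1 [1y] zero: DF = P = 4819/5000 ≈ 0.963800
step 2 [2y] zero: DF = P = 9477/10000 ≈ 0.947700
step 3 [3y] zero: DF = P = 9011/10000 ≈ 0.901100
step 4 [4y] zero: DF = P = 4259/5000 ≈ 0.851800
step 5 [5y] bond c/1=9/200: DF=(257853/250000 − 9/200·(0.963800+0.947700+0.901100+0.851800))/(1+9/200) = 2073/2500 ≈ 0.829200
step 6 [6y] swap r/1=27/736: DF=(1 − 27/736·(0.963800+0.947700+0.901100+0.851800+0.829200))/(1+27/736) = 1007/1250 ≈ 0.805600
step 7 [7y] bond c/1=29/400: DF=(4946031/4000000 − 29/400·(0.963800+0.947700+0.901100+0.851800+0.829200+0.805600))/(1+29/400) = 7947/10000 ≈ 0.794700
step 8 [8y] swap r/1=2190/68749: DF=(1 − 2190/68749·(0.963800+0.947700+0.901100+0.851800+0.829200+0.805600+0.794700))/(1+2190/68749) = 781/1000 ≈ 0.781000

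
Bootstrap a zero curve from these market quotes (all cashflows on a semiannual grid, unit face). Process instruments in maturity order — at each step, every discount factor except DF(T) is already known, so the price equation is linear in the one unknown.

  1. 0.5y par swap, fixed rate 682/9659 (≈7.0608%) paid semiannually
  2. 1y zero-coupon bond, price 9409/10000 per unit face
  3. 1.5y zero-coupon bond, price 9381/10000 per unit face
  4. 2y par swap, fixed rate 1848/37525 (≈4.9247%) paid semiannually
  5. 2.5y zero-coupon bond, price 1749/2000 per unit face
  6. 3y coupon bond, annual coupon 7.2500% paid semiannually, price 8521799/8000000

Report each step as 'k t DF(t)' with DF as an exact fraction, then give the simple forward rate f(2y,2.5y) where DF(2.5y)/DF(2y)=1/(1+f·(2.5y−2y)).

step 1 [0.5y] swap r/2=341/9659: DF=(1 − 341/9659·(0))/(1+341/9659) = 9659/10000 ≈ 0.965900
step 2 [1y] zero: DF = P = 9409/10000 ≈ 0.940900
step 3 [1.5y] zero: DF = P = 9381/10000 ≈ 0.938100
step 4 [2y] swap r/2=924/37525: DF=(1 − 924/37525·(0.965900+0.940900+0.938100))/(1+924/37525) = 2269/2500 ≈ 0.907600
step 5 [2.5y] zero: DF = P = 1749/2000 ≈ 0.874500
step 6 [3y] bond c/2=29/800: DF=(8521799/8000000 − 29/800·(0.965900+0.940900+0.938100+0.907600+0.874500))/(1+29/800) = 8661/10000 ≈ 0.866100

1 1/2 9659/10000
2 1 9409/10000
3 3/2 9381/10000
4 2 2269/2500
5 5/2 1749/2000
6 3 8661/10000
f(2y,2.5y) = ((2269/2500)/(1749/2000) − 1)/(1/2) = 662/8745 ≈ 7.5700%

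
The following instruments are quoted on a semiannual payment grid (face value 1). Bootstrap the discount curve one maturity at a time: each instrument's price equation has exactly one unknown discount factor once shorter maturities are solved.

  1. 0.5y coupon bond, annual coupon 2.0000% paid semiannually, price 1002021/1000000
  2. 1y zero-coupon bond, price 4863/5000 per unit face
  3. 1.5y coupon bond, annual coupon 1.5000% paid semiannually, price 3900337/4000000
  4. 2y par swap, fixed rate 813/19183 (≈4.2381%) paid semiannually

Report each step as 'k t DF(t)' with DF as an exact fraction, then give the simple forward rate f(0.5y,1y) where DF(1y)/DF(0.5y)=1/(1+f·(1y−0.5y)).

1 1/2 9921/10000
2 1 4863/5000
3 3/2 2383/2500
4 2 9187/10000
f(0.5y,1y) = ((9921/10000)/(4863/5000) − 1)/(1/2) = 65/1621 ≈ 4.0099%

step 1 [0.5y] bond c/2=1/100: DF=(1002021/1000000 − 1/100·(0))/(1+1/100) = 9921/10000 ≈ 0.992100
step 2 [1y] zero: DF = P = 4863/5000 ≈ 0.972600
step 3 [1.5y] bond c/2=3/400: DF=(3900337/4000000 − 3/400·(0.992100+0.972600))/(1+3/400) = 2383/2500 ≈ 0.953200
step 4 [2y] swap r/2=813/38366: DF=(1 − 813/38366·(0.992100+0.972600+0.953200))/(1+813/38366) = 9187/10000 ≈ 0.918700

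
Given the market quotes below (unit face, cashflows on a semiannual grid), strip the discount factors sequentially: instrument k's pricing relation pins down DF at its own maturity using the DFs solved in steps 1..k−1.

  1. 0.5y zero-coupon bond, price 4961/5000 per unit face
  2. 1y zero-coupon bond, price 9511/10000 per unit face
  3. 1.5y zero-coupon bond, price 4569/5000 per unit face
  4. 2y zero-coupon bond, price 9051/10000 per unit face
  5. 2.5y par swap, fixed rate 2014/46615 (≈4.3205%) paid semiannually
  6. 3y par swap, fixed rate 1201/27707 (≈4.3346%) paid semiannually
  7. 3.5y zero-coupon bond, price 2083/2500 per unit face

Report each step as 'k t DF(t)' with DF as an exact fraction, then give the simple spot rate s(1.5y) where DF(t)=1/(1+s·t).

step 1 [0.5y] zero: DF = P = 4961/5000 ≈ 0.992200
step 2 [1y] zero: DF = P = 9511/10000 ≈ 0.951100
step 3 [1.5y] zero: DF = P = 4569/5000 ≈ 0.913800
step 4 [2y] zero: DF = P = 9051/10000 ≈ 0.905100
step 5 [2.5y] swap r/2=1007/46615: DF=(1 − 1007/46615·(0.992200+0.951100+0.913800+0.905100))/(1+1007/46615) = 8993/10000 ≈ 0.899300
step 6 [3y] swap r/2=1201/55414: DF=(1 − 1201/55414·(0.992200+0.951100+0.913800+0.905100+0.899300))/(1+1201/55414) = 8799/10000 ≈ 0.879900
step 7 [3.5y] zero: DF = P = 2083/2500 ≈ 0.833200

1 1/2 4961/5000
2 1 9511/10000
3 3/2 4569/5000
4 2 9051/10000
5 5/2 8993/10000
6 3 8799/10000
7 7/2 2083/2500
s(1.5y) = (1/(4569/5000) − 1)/(3/2) = 862/13707 ≈ 6.2888%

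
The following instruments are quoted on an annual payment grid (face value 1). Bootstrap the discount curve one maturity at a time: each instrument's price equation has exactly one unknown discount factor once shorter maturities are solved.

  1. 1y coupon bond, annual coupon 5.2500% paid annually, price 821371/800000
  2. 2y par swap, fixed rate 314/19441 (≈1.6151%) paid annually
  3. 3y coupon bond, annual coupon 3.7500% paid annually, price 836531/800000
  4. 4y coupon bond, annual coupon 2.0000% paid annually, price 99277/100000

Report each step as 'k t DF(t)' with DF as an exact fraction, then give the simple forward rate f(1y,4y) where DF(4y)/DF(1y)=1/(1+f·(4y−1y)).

step 1 [1y] bond c/1=21/400: DF=(821371/800000 − 21/400·(0))/(1+21/400) = 1951/2000 ≈ 0.975500
step 2 [2y] swap r/1=314/19441: DF=(1 − 314/19441·(0.975500))/(1+314/19441) = 4843/5000 ≈ 0.968600
step 3 [3y] bond c/1=3/80: DF=(836531/800000 − 3/80·(0.975500+0.968600))/(1+3/80) = 586/625 ≈ 0.937600
step 4 [4y] bond c/1=1/50: DF=(99277/100000 − 1/50·(0.975500+0.968600+0.937600))/(1+1/50) = 573/625 ≈ 0.916800

1 1 1951/2000
2 2 4843/5000
3 3 586/625
4 4 573/625
f(1y,4y) = ((1951/2000)/(573/625) − 1)/(3) = 587/27504 ≈ 2.1342%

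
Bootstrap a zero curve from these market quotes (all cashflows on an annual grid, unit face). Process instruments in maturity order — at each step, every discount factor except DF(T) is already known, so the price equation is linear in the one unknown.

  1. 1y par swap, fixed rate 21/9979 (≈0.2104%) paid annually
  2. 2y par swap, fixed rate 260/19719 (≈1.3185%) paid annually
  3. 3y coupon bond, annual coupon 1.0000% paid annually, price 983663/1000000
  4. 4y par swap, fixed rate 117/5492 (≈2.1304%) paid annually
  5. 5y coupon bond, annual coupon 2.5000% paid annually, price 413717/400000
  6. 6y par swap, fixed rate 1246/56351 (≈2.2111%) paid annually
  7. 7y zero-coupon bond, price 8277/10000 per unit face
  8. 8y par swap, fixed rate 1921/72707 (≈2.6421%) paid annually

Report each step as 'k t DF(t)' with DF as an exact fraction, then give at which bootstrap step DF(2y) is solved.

step 1 [1y] swap r/1=21/9979: DF=(1 − 21/9979·(0))/(1+21/9979) = 9979/10000 ≈ 0.997900
step 2 [2y] swap r/1=260/19719: DF=(1 − 260/19719·(0.997900))/(1+260/19719) = 487/500 ≈ 0.974000
step 3 [3y] bond c/1=1/100: DF=(983663/1000000 − 1/100·(0.997900+0.974000))/(1+1/100) = 1193/1250 ≈ 0.954400
step 4 [4y] swap r/1=117/5492: DF=(1 − 117/5492·(0.997900+0.974000+0.954400))/(1+117/5492) = 9181/10000 ≈ 0.918100
step 5 [5y] bond c/1=1/40: DF=(413717/400000 − 1/40·(0.997900+0.974000+0.954400+0.918100))/(1+1/40) = 9153/10000 ≈ 0.915300
step 6 [6y] swap r/1=1246/56351: DF=(1 − 1246/56351·(0.997900+0.974000+0.954400+0.918100+0.915300))/(1+1246/56351) = 4377/5000 ≈ 0.875400
step 7 [7y] zero: DF = P = 8277/10000 ≈ 0.827700
step 8 [8y] swap r/1=1921/72707: DF=(1 − 1921/72707·(0.997900+0.974000+0.954400+0.918100+0.915300+0.875400+0.827700))/(1+1921/72707) = 8079/10000 ≈ 0.807900

1 1 9979/10000
2 2 487/500
3 3 1193/1250
4 4 9181/10000
5 5 9153/10000
6 6 4377/5000
7 7 8277/10000
8 8 8079/10000
DF(2y) is solved at step 2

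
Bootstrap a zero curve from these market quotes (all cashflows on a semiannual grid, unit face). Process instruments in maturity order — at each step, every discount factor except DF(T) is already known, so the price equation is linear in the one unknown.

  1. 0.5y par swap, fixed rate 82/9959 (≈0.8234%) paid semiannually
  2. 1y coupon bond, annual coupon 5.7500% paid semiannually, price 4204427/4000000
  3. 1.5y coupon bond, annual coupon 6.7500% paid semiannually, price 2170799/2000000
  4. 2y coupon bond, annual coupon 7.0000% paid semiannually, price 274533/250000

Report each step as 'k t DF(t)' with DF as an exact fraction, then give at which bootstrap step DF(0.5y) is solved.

step 1 [0.5y] swap r/2=41/9959: DF=(1 − 41/9959·(0))/(1+41/9959) = 9959/10000 ≈ 0.995900
step 2 [1y] bond c/2=23/800: DF=(4204427/4000000 − 23/800·(0.995900))/(1+23/800) = 9939/10000 ≈ 0.993900
step 3 [1.5y] bond c/2=27/800: DF=(2170799/2000000 − 27/800·(0.995900+0.993900))/(1+27/800) = 197/200 ≈ 0.985000
step 4 [2y] bond c/2=7/200: DF=(274533/250000 − 7/200·(0.995900+0.993900+0.985000))/(1+7/200) = 2401/2500 ≈ 0.960400

1 1/2 9959/10000
2 1 9939/10000
3 3/2 197/200
4 2 2401/2500
DF(0.5y) is solved at step 1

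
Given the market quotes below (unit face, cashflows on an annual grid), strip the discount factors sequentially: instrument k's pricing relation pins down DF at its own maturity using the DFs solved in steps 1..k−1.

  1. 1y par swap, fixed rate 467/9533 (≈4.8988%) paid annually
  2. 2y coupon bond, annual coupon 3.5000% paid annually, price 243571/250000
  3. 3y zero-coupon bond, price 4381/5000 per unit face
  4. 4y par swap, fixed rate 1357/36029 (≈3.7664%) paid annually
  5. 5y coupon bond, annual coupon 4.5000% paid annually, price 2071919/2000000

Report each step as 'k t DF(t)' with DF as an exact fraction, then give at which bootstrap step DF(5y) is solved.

1 1 9533/10000
2 2 9091/10000
3 3 4381/5000
4 4 8643/10000
5 5 4181/5000
DF(5y) is solved at step 5

step 1 [1y] swap r/1=467/9533: DF=(1 − 467/9533·(0))/(1+467/9533) = 9533/10000 ≈ 0.953300
step 2 [2y] bond c/1=7/200: DF=(243571/250000 − 7/200·(0.953300))/(1+7/200) = 9091/10000 ≈ 0.909100
step 3 [3y] zero: DF = P = 4381/5000 ≈ 0.876200
step 4 [4y] swap r/1=1357/36029: DF=(1 − 1357/36029·(0.953300+0.909100+0.876200))/(1+1357/36029) = 8643/10000 ≈ 0.864300
step 5 [5y] bond c/1=9/200: DF=(2071919/2000000 − 9/200·(0.953300+0.909100+0.876200+0.864300))/(1+9/200) = 4181/5000 ≈ 0.836200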